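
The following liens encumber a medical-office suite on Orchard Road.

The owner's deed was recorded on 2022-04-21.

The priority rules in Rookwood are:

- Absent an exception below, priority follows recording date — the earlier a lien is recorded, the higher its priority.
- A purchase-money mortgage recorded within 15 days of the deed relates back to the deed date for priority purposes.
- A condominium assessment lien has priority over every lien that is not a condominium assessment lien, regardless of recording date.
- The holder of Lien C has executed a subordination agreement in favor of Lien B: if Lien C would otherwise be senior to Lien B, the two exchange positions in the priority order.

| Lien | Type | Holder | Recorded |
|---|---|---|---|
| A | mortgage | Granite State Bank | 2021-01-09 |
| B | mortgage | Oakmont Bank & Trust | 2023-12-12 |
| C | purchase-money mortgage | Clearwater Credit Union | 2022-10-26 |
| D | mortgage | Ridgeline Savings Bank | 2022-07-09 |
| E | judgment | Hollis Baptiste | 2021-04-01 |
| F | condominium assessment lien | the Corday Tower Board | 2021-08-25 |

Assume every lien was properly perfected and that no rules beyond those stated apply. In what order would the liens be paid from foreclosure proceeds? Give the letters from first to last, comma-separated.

F, A, E, D, B, C

Adjusting effective dates: C missed the 15-day window (188 days after the deed), so its recording date stands.
F, as a condominium assessment lien, has superpriority and ranks first.
Among the remaining liens, by effective date: A (2021-01-09), E (2021-04-01), D (2022-07-09), C (2022-10-26), B (2023-12-12).
The subordination applies — C was senior to B — so C and B swap.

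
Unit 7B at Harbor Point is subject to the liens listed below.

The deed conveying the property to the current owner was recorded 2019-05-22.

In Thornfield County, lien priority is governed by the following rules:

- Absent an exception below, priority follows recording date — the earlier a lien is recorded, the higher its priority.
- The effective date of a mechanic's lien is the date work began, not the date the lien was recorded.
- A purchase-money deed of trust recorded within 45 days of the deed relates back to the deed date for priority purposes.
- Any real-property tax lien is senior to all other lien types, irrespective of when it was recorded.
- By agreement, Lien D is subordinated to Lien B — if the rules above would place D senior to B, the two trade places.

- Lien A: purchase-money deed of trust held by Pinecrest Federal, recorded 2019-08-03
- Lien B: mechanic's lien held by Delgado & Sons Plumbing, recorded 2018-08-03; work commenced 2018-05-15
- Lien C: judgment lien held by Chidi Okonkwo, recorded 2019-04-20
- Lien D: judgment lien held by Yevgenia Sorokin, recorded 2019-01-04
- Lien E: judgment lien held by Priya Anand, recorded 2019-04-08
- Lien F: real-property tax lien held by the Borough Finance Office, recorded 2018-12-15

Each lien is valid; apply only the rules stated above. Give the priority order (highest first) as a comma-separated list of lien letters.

First, effective dates: A was recorded 73 days after the deed, outside the 45-day window, so it keeps its recording date; B relates back to 2018-05-15 (work commenced).
F is a real-property tax lien and takes priority over every other lien.
Remaining liens by effective date: B (2018-05-15), D (2019-01-04), E (2019-04-08), C (2019-04-20), A (2019-08-03).
D is already junior to B, so the subordination agreement changes nothing.

F, B, D, E, C, A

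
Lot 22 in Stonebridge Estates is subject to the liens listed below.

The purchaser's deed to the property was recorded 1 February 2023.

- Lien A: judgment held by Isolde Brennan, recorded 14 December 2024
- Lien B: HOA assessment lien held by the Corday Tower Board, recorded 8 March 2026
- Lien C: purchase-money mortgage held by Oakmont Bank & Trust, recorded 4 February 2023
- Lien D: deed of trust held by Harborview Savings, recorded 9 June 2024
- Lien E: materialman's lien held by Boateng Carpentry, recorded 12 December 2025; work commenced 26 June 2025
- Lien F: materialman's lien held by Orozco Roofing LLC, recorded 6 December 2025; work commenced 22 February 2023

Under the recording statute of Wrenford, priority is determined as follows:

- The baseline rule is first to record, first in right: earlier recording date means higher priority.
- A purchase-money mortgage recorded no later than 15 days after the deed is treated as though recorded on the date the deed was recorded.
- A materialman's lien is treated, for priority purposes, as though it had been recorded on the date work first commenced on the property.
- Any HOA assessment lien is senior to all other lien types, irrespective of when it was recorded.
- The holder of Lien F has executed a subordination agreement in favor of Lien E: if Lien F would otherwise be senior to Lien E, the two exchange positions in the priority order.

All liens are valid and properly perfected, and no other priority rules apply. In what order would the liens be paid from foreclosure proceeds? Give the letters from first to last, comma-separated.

B, C, E, D, A, F

Effective dates after the stated exceptions: C's effective date is the deed date, 1 February 2023; E's effective date is 26 June 2025, when work began; F's effective date is 22 February 2023, when work began.
B is an HOA assessment lien and takes priority over every other lien.
Among the remaining liens, by effective date: C (1 February 2023), F (22 February 2023), D (9 June 2024), A (14 December 2024), E (26 June 2025).
The subordination applies — F was senior to E — so F and E swap.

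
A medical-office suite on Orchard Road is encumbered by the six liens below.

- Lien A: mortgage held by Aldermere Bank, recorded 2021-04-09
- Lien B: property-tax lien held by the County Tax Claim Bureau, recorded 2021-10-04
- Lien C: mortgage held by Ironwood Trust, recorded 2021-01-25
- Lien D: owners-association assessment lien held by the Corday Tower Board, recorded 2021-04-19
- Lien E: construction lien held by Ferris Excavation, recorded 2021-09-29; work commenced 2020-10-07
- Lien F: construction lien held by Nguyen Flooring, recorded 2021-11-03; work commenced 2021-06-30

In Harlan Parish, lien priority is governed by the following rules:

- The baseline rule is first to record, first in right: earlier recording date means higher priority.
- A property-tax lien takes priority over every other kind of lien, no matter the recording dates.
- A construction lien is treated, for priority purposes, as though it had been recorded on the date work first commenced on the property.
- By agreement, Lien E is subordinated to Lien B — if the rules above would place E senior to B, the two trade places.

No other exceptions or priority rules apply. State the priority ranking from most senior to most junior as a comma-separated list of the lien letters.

First, effective dates: E relates back to 2020-10-07 (work commenced); F relates back to 2021-06-30 (work commenced).
As a property-tax lien, B is senior to every other lien.
Ordering the rest by effective date: E (2020-10-07), C (2021-01-25), A (2021-04-09), D (2021-04-19), F (2021-06-30).
E already ranks below B; the subordination has no effect.

B, E, C, A, D, F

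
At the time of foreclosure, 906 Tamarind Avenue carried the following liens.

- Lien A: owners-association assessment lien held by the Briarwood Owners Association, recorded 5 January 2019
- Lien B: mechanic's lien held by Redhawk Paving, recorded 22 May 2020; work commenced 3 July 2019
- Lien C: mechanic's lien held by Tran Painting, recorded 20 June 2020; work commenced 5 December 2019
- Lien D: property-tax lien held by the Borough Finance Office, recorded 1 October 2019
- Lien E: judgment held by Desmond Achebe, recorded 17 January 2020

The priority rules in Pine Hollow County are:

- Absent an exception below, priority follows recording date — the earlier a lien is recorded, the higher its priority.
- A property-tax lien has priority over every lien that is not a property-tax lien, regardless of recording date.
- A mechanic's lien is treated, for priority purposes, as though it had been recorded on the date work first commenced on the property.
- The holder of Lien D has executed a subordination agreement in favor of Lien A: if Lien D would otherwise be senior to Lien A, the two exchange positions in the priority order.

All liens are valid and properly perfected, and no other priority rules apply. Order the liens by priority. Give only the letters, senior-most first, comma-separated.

A, D, B, C, E

Effective dates after the stated exceptions: B is treated as recorded 3 July 2019, the work-commencement date; C's effective date is 5 December 2019, when work began.
As a property-tax lien, D is senior to every other lien.
The other liens, earliest effective date first: A (5 January 2019), B (3 July 2019), C (5 December 2019), E (17 January 2020).
D is senior to A before the subordination, so the two trade places.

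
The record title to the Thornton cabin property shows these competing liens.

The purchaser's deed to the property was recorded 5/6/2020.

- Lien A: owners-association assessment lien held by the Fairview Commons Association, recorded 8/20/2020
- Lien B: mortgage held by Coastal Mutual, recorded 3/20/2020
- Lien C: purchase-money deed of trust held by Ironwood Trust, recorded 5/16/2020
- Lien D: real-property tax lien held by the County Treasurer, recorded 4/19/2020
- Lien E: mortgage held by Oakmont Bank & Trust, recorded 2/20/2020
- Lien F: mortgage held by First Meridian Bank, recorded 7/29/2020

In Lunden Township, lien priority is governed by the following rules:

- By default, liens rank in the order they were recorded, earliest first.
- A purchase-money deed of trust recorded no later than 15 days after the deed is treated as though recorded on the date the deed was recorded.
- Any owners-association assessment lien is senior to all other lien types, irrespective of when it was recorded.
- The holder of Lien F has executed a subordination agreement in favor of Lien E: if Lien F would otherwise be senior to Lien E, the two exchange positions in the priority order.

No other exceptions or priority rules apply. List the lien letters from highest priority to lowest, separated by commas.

A, E, B, D, C, F

Effective dates after the stated exceptions: C relates back to the deed date 5/6/2020.
A is an owners-association assessment lien and takes priority over every other lien.
Among the remaining liens, by effective date: E (2/20/2020), B (3/20/2020), D (4/19/2020), C (5/6/2020), F (7/29/2020).
Since F is not senior to E, the subordination leaves the order unchanged.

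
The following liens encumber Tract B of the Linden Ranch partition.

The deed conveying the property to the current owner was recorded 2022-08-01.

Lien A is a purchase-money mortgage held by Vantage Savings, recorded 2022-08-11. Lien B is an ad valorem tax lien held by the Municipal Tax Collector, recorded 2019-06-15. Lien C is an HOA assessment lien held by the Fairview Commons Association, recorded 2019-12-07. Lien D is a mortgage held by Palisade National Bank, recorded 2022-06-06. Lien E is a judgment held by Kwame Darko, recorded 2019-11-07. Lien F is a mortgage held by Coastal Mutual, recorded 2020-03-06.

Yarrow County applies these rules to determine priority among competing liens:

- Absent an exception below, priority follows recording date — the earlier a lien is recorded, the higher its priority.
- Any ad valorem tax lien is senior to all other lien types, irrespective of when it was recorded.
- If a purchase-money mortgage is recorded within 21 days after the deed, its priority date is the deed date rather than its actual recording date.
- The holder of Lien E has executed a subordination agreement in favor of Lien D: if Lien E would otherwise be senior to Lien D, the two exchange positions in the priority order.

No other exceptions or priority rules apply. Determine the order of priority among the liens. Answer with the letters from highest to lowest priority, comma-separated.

B, D, C, F, E, A

Effective dates: A relates back to the deed date 2022-08-01.
B is an ad valorem tax lien and takes priority over every other lien.
Ordering the rest by effective date: E (2019-11-07), C (2019-12-07), F (2020-03-06), D (2022-06-06), A (2022-08-01).
The subordination applies — E was senior to D — so E and D swap.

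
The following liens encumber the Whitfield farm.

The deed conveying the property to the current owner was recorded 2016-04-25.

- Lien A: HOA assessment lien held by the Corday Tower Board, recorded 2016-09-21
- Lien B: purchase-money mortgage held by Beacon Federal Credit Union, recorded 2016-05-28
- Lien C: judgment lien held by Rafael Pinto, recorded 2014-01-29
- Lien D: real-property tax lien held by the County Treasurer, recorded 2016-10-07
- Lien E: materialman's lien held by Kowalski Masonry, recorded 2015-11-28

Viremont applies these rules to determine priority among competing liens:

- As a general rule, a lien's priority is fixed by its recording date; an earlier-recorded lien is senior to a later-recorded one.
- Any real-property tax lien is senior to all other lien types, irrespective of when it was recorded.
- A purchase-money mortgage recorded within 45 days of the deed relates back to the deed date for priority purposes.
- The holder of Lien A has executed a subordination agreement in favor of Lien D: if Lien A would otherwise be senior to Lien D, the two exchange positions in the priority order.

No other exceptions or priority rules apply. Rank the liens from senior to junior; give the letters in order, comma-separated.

Effective dates: B was recorded within the 45-day window, so its effective date is the deed date 2016-04-25.
D is a real-property tax lien, so it outranks all other liens regardless of date.
Ordering the rest by effective date: C (2014-01-29), E (2015-11-28), B (2016-04-25), A (2016-09-21).
A already ranks below D; the subordination has no effect.

D, C, E, B, A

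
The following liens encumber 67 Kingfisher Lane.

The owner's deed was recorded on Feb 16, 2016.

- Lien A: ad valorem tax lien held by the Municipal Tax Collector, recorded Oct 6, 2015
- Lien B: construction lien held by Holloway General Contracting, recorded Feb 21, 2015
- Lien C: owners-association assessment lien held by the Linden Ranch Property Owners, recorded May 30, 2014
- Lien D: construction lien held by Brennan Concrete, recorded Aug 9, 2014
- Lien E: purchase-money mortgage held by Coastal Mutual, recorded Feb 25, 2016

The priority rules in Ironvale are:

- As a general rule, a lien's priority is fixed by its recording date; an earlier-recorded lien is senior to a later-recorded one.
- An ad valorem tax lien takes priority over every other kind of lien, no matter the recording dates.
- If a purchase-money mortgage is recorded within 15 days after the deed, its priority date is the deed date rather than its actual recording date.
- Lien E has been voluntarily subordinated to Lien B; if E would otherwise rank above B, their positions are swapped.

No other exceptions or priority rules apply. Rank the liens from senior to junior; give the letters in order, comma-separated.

Adjusting effective dates: E's effective date is the deed date, Feb 16, 2016.
A, as an ad valorem tax lien, has superpriority and ranks first.
Ordering the rest by effective date: C (May 30, 2014), D (Aug 9, 2014), B (Feb 21, 2015), E (Feb 16, 2016).
E already ranks below B; the subordination has no effect.

A, C, D, B, E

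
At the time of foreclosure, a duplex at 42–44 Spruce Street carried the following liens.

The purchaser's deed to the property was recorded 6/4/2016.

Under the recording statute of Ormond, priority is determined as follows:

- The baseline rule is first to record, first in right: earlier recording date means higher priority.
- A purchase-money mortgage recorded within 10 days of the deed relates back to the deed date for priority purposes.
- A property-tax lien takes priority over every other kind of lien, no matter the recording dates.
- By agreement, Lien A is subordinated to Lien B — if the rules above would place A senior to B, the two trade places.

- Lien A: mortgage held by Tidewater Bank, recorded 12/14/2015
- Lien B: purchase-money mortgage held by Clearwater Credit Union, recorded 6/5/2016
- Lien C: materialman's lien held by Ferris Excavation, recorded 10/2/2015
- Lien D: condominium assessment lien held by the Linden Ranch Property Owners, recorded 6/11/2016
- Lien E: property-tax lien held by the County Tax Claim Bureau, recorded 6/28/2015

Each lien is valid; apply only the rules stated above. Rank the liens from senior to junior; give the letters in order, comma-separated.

First, effective dates: B's effective date is the deed date, 6/4/2016.
E is a property-tax lien, so it outranks all other liens regardless of date.
Remaining liens by effective date: C (10/2/2015), A (12/14/2015), B (6/4/2016), D (6/11/2016).
A is senior to B before the subordination, so the two trade places.

E, C, B, A, D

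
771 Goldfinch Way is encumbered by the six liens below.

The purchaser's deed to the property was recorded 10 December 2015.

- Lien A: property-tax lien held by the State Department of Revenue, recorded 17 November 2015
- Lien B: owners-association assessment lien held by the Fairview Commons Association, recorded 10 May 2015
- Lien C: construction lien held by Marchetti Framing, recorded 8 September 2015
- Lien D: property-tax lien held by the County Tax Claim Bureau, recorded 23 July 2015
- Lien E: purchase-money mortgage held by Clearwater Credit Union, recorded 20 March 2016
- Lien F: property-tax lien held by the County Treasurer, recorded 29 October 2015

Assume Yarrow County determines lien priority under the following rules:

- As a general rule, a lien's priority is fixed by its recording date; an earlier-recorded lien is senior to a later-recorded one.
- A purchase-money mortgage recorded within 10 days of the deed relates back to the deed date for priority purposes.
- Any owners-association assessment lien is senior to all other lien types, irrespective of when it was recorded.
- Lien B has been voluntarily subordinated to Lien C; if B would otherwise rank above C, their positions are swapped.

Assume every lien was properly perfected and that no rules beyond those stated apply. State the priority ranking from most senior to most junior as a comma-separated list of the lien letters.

C, D, B, F, A, E

First, effective dates: E was recorded 101 days after the deed, outside the 10-day window, so it keeps its recording date.
B, as an owners-association assessment lien, has superpriority and ranks first.
Ordering the rest by effective date: D (23 July 2015), C (8 September 2015), F (29 October 2015), A (17 November 2015), E (20 March 2016).
The subordination applies — B was senior to C — so B and C swap.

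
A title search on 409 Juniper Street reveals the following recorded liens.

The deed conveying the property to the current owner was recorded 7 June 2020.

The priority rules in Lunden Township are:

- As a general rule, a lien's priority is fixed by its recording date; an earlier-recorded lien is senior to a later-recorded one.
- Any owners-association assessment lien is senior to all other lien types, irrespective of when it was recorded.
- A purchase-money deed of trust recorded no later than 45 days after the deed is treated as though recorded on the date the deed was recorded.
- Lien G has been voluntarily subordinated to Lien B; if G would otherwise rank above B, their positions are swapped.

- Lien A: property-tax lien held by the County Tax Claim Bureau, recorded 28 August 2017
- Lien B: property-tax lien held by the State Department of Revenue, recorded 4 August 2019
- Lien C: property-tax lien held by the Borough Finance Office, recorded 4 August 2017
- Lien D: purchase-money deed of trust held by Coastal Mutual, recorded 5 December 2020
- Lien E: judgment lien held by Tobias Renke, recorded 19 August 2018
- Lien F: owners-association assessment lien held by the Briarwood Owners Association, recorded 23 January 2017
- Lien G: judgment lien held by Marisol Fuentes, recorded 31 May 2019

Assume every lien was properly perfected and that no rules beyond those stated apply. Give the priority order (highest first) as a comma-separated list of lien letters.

Effective dates: D was recorded 181 days after the deed, outside the 45-day window, so it keeps its recording date.
As an owners-association assessment lien, F is senior to every other lien.
Ordering the rest by effective date: C (4 August 2017), A (28 August 2017), E (19 August 2018), G (31 May 2019), B (4 August 2019), D (5 December 2020).
The subordination applies — G was senior to B — so G and B swap.

F, C, A, E, B, G, D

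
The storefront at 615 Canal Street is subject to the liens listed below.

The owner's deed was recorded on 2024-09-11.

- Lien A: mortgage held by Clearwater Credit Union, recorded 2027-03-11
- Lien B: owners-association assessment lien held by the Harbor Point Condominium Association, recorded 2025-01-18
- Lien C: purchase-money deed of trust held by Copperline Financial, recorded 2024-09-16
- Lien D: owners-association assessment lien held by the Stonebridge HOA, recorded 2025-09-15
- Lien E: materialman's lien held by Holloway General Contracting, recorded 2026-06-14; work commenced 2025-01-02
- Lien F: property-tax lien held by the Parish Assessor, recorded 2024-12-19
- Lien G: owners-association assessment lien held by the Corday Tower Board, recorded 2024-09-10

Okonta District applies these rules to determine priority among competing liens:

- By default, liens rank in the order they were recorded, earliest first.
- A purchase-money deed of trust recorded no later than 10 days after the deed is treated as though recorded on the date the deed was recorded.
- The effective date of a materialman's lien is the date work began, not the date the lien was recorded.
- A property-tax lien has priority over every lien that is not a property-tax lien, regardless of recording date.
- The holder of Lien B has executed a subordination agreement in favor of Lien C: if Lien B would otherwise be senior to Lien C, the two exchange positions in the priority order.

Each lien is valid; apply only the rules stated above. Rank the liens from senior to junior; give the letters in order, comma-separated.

First, effective dates: C was recorded within the 10-day window, so its effective date is the deed date 2024-09-11; E's effective date is 2025-01-02, when work began.
As a property-tax lien, F is senior to every other lien.
Remaining liens by effective date: G (2024-09-10), C (2024-09-11), E (2025-01-02), B (2025-01-18), D (2025-09-15), A (2027-03-11).
B is already junior to C, so the subordination agreement changes nothing.

F, G, C, E, B, D, A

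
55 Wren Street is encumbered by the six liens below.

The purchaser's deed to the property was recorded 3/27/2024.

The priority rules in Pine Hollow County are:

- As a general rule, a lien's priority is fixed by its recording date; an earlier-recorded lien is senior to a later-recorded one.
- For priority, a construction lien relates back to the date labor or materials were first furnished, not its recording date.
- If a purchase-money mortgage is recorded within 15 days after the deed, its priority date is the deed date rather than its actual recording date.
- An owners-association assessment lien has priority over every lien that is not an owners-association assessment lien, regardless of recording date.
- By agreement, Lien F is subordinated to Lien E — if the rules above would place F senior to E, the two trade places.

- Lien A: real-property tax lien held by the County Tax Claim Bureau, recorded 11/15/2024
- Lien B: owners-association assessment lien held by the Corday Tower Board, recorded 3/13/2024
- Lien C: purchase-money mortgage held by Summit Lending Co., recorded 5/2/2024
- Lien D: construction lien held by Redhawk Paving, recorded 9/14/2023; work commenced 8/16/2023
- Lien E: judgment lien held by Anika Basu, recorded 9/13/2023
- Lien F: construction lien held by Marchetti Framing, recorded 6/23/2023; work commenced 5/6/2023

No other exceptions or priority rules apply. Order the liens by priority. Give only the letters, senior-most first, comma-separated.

B, E, D, F, C, A

Adjusting effective dates: C was recorded 36 days after the deed — beyond 15 days — so no relation-back applies; D relates back to 8/16/2023 (work commenced); F is treated as recorded 5/6/2023, the work-commencement date.
As an owners-association assessment lien, B is senior to every other lien.
Remaining liens by effective date: F (5/6/2023), D (8/16/2023), E (9/13/2023), C (5/2/2024), A (11/15/2024).
The subordination applies — F was senior to E — so F and E swap.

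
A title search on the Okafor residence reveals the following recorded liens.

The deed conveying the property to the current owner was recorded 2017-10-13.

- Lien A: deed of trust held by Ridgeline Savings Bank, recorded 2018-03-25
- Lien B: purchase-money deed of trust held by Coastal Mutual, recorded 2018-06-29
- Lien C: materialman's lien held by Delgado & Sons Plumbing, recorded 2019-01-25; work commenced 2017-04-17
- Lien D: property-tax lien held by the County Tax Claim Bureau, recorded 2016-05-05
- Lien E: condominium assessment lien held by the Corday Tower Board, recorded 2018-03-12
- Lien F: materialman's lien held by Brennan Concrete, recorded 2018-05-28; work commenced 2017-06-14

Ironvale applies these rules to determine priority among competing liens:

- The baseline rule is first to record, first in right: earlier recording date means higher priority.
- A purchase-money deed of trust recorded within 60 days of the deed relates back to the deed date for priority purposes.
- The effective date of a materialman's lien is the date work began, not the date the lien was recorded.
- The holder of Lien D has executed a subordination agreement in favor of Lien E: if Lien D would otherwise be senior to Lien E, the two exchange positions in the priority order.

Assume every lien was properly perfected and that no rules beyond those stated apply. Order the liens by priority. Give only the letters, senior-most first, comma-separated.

E, C, F, D, A, B

Effective dates after the stated exceptions: B missed the 60-day window (259 days after the deed), so its recording date stands; C is treated as recorded 2017-04-17, the work-commencement date; F relates back to 2017-06-14 (work commenced).
Ordering by effective date: D (2016-05-05), C (2017-04-17), F (2017-06-14), E (2018-03-12), A (2018-03-25), B (2018-06-29).
The subordination applies — D was senior to E — so D and E swap.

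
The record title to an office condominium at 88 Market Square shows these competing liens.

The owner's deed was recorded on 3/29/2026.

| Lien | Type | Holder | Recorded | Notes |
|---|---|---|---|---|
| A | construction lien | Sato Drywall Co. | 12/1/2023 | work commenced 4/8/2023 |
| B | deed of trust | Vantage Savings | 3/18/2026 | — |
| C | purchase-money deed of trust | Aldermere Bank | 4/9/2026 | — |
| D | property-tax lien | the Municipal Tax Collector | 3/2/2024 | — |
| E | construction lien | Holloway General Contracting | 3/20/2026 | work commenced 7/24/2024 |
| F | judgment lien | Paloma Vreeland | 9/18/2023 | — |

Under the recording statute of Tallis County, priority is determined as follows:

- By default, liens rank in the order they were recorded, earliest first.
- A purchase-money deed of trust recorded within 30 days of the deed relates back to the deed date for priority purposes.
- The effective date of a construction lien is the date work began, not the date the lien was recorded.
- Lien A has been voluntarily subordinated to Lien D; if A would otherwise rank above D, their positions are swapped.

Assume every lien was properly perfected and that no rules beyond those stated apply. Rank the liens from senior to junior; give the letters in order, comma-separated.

D, F, A, E, B, C

First, effective dates: A relates back to 4/8/2023 (work commenced); C relates back to the deed date 3/29/2026; E relates back to 7/24/2024 (work commenced).
By effective date: A (4/8/2023), F (9/18/2023), D (3/2/2024), E (7/24/2024), B (3/18/2026), C (3/29/2026).
The subordination applies — A was senior to D — so A and D swap.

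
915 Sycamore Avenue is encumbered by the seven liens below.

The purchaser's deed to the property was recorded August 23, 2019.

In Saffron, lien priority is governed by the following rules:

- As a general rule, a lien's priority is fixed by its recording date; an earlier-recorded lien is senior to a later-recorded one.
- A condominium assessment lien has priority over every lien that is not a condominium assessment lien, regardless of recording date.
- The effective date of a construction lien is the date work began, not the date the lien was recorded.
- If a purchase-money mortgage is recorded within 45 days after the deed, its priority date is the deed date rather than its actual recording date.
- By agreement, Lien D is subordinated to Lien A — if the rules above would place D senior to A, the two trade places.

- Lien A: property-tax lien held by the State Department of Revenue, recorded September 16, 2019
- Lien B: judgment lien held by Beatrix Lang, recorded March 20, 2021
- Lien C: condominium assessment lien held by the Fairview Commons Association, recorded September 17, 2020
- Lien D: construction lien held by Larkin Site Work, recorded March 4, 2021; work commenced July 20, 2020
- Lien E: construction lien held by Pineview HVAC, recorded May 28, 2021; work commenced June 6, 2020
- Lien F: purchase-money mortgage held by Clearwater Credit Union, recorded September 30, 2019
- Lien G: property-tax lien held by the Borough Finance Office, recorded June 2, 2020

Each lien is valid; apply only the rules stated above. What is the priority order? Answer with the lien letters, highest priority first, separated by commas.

Effective dates: D relates back to July 20, 2020 (work commenced); E is treated as recorded June 6, 2020, the work-commencement date; F relates back to the deed date August 23, 2019.
C is a condominium assessment lien, so it outranks all other liens regardless of date.
Among the remaining liens, by effective date: F (August 23, 2019), A (September 16, 2019), G (June 2, 2020), E (June 6, 2020), D (July 20, 2020), B (March 20, 2021).
D already ranks below A; the subordination has no effect.

C, F, A, G, E, D, B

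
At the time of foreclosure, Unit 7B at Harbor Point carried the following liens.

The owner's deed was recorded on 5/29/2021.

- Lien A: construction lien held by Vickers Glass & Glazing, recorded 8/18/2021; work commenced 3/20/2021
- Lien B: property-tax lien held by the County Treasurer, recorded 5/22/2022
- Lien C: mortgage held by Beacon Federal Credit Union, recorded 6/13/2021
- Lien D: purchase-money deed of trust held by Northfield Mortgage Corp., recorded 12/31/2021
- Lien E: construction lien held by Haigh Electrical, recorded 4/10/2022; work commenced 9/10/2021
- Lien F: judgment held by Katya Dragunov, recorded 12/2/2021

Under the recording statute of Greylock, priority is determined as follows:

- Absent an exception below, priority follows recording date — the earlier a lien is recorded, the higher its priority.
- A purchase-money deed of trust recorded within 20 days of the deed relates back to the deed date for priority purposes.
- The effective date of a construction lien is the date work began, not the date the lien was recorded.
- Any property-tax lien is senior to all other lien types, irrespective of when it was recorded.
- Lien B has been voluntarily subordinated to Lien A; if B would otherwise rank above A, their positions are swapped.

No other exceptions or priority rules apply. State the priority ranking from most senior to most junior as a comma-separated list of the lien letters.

Adjusting effective dates: A relates back to 3/20/2021 (work commenced); D was recorded 216 days after the deed, outside the 20-day window, so it keeps its recording date; E is treated as recorded 9/10/2021, the work-commencement date.
As a property-tax lien, B is senior to every other lien.
Among the remaining liens, by effective date: A (3/20/2021), C (6/13/2021), E (9/10/2021), F (12/2/2021), D (12/31/2021).
The subordination applies — B was senior to A — so B and A swap.

A, B, C, E, F, D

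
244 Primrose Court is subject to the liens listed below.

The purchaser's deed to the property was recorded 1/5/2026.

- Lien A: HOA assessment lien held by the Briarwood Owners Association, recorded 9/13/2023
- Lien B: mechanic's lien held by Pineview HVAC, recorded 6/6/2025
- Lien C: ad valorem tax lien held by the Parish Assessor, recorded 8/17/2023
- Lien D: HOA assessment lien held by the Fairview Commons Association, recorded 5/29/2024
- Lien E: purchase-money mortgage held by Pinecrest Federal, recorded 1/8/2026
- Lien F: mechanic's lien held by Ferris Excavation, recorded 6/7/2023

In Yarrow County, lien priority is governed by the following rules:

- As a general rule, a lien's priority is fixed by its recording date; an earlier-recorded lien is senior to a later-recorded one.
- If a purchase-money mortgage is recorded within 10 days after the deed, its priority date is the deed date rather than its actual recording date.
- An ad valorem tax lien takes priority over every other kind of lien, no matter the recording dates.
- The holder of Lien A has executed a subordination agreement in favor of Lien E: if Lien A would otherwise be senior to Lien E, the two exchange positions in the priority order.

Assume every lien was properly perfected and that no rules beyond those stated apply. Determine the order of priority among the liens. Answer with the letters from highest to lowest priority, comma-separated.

C, F, E, D, B, A

Effective dates: E was recorded within the 10-day window, so its effective date is the deed date 1/5/2026.
C, as an ad valorem tax lien, has superpriority and ranks first.
Ordering the rest by effective date: F (6/7/2023), A (9/13/2023), D (5/29/2024), B (6/6/2025), E (1/5/2026).
Because A would otherwise rank above E, the subordination swaps them.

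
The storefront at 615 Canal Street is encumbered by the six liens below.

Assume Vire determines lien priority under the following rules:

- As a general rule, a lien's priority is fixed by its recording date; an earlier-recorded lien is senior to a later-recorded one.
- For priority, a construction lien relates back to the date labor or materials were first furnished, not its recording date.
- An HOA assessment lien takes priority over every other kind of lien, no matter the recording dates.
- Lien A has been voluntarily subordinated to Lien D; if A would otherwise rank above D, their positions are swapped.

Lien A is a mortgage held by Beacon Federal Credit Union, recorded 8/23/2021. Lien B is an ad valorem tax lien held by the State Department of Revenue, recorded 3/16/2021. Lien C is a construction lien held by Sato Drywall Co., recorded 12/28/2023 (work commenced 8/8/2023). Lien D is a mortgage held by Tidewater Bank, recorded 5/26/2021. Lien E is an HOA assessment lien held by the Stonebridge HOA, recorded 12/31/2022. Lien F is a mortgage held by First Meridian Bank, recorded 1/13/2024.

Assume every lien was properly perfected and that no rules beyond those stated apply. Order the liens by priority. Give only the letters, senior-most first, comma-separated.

E, B, D, A, C, F

Effective dates: C relates back to 8/8/2023 (work commenced).
E, as an HOA assessment lien, has superpriority and ranks first.
Remaining liens by effective date: B (3/16/2021), D (5/26/2021), A (8/23/2021), C (8/8/2023), F (1/13/2024).
Since A is not senior to D, the subordination leaves the order unchanged.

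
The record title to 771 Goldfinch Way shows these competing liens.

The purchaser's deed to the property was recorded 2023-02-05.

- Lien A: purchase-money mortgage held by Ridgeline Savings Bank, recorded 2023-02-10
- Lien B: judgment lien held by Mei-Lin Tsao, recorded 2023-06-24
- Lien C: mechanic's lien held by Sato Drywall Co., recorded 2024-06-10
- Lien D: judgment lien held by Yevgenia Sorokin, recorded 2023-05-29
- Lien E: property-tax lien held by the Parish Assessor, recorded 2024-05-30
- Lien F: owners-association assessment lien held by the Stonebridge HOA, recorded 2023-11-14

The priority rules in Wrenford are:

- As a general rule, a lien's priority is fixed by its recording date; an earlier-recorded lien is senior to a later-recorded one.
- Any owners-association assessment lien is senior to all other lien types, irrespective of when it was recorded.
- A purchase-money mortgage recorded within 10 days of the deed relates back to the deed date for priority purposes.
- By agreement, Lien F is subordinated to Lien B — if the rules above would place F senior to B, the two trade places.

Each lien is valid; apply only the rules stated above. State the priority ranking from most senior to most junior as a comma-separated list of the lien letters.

B, A, D, F, E, C

Effective dates after the stated exceptions: A relates back to the deed date 2023-02-05.
F, as an owners-association assessment lien, has superpriority and ranks first.
The other liens, earliest effective date first: A (2023-02-05), D (2023-05-29), B (2023-06-24), E (2024-05-30), C (2024-06-10).
Because F would otherwise rank above B, the subordination swaps them.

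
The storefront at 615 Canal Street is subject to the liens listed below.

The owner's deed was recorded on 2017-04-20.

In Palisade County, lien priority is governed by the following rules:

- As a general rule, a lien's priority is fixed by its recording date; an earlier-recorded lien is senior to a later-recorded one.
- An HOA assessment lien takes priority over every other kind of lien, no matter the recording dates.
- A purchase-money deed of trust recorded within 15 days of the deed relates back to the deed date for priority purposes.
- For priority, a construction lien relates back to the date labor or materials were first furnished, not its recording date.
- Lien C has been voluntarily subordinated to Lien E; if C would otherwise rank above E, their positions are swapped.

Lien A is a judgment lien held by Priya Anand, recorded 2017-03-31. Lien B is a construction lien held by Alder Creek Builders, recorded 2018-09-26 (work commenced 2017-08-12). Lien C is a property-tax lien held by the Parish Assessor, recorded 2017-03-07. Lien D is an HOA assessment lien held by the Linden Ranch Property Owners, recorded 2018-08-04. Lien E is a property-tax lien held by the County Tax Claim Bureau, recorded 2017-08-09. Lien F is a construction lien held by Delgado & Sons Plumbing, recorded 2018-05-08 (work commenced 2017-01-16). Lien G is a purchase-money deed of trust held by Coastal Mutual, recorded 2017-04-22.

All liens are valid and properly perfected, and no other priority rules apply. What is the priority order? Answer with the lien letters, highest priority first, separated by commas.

Effective dates after the stated exceptions: B's effective date is 2017-08-12, when work began; F's effective date is 2017-01-16, when work began; G's effective date is the deed date, 2017-04-20.
D, as an HOA assessment lien, has superpriority and ranks first.
The other liens, earliest effective date first: F (2017-01-16), C (2017-03-07), A (2017-03-31), G (2017-04-20), E (2017-08-09), B (2017-08-12).
Because C would otherwise rank above E, the subordination swaps them.

D, F, E, A, G, C, B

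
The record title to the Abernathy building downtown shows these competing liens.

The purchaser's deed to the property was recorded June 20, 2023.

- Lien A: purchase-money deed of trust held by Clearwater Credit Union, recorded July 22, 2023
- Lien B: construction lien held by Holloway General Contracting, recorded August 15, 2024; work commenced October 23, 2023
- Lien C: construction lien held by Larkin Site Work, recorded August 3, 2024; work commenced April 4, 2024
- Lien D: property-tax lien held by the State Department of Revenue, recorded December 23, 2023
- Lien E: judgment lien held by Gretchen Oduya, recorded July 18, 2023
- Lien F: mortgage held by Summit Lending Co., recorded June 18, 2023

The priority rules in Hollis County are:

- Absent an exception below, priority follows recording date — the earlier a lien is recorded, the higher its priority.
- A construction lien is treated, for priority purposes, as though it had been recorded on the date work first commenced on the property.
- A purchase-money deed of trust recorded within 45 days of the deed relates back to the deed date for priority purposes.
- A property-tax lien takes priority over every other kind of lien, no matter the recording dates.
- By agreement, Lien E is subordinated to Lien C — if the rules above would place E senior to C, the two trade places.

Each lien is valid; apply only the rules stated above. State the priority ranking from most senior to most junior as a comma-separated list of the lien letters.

D, F, A, C, B, E

First, effective dates: A relates back to the deed date June 20, 2023; B's effective date is October 23, 2023, when work began; C relates back to April 4, 2024 (work commenced).
As a property-tax lien, D is senior to every other lien.
Ordering the rest by effective date: F (June 18, 2023), A (June 20, 2023), E (July 18, 2023), B (October 23, 2023), C (April 4, 2024).
Because E would otherwise rank above C, the subordination swaps them.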